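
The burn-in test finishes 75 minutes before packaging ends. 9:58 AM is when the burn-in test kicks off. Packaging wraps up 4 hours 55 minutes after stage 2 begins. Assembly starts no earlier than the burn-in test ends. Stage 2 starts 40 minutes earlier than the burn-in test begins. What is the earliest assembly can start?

12:58 PM

Stage 2 starts at 9:58 AM − 40 min = 9:18 AM.
Packaging ends at 9:18 AM + 295 min = 2:13 PM.
The burn-in test ends at 2:13 PM − 75 min = 12:58 PM.
Assembly is bounded by the burn-in test, so the earliest it can start is 12:58 PM.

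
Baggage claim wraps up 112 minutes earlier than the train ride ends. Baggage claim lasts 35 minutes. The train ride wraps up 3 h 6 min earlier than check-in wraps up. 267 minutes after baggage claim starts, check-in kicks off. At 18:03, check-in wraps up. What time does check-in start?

The train ride ends at 18:03 − 186 min = 14:57.
Baggage claim ends at 14:57 − 112 min = 13:05.
Baggage claim starts at 13:05 − 35 min = 12:30.
Check-in starts at 12:30 + 267 min = 16:57.

16:57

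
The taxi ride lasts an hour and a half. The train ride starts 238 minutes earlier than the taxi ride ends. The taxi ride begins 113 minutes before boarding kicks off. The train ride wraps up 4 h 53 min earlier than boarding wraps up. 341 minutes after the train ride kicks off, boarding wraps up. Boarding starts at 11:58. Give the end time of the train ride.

08:25

The taxi ride starts at 11:58 − 113 min = 10:05.
The taxi ride ends at 10:05 + 90 min = 11:35.
The train ride starts at 11:35 − 238 min = 07:37.
Boarding ends at 07:37 + 341 min = 13:18.
The train ride ends at 13:18 − 293 min = 08:25.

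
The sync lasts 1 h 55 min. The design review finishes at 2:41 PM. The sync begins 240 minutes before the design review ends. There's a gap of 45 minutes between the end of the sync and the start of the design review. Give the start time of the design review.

The sync starts at 2:41 PM − 240 min = 10:41 AM.
The sync ends at 10:41 AM + 115 min = 12:36 PM.
The design review starts at 12:36 PM + 45 min = 1:21 PM.

1:21 PM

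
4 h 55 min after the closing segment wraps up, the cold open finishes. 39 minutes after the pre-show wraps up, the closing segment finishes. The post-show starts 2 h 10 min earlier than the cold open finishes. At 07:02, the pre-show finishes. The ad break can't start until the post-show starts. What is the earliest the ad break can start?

10:26

The closing segment ends at 07:02 + 39 min = 07:41.
The cold open ends at 07:41 + 295 min = 12:36.
The post-show starts at 12:36 − 130 min = 10:26.
The ad break is bounded by the post-show, so the earliest it can start is 10:26.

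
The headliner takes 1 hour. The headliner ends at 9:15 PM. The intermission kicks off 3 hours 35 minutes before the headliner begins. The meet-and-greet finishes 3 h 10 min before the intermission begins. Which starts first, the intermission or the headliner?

the intermission

The headliner starts at 9:15 PM − 60 min = 8:15 PM.
The intermission starts at 8:15 PM − 215 min = 4:40 PM.
The intermission starts at 4:40 PM and the headliner starts at 8:15 PM, so the intermission is first.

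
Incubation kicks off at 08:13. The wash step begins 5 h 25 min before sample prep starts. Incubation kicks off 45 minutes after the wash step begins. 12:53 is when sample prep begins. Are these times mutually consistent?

The wash step starts at 12:53 − 325 min = 07:28.
Incubation starts at 07:28 + 45 min = 08:13.
That matches the stated 08:13, so the schedule is consistent.

Yes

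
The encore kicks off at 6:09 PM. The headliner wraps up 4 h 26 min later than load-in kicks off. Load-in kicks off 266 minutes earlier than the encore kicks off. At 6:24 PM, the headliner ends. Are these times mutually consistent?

No

Load-in starts at 6:09 PM − 266 min = 1:43 PM.
The headliner ends at 1:43 PM + 266 min = 6:09 PM.
But the headliner is also said to end at 6:24 PM — a 15-minute conflict.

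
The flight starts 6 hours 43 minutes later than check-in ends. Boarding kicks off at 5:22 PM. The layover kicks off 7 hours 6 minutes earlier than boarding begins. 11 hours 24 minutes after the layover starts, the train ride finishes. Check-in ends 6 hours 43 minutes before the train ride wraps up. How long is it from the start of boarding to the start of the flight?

4 h 18 min

The layover starts at 5:22 PM − 426 min = 10:16 AM.
The train ride ends at 10:16 AM + 684 min = 9:40 PM.
Check-in ends at 9:40 PM − 403 min = 2:57 PM.
The flight starts at 2:57 PM + 403 min = 9:40 PM.
From 5:22 PM to 9:40 PM is 4 h 18 min.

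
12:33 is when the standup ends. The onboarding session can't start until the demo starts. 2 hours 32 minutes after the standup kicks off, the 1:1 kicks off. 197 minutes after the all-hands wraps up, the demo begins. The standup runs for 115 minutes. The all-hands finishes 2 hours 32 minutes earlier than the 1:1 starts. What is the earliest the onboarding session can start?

The standup starts at 12:33 − 115 min = 10:38.
The 1:1 starts at 10:38 + 152 min = 13:10.
The all-hands ends at 13:10 − 152 min = 10:38.
The demo starts at 10:38 + 197 min = 13:55.
The onboarding session is bounded by the demo, so the earliest it can start is 13:55.

13:55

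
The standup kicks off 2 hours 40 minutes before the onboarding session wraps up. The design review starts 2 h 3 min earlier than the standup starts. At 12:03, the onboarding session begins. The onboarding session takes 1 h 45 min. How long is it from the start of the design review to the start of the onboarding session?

2 hours 58 minutes

The onboarding session ends at 12:03 + 105 min = 13:48.
The standup starts at 13:48 − 160 min = 11:08.
The design review starts at 11:08 − 123 min = 09:05.
From 09:05 to 12:03 is 2 hours 58 minutes.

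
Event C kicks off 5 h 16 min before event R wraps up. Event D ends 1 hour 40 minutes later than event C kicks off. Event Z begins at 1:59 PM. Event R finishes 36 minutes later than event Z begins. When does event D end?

Event R ends at 1:59 PM + 36 min = 2:35 PM.
Event C starts at 2:35 PM − 316 min = 9:19 AM.
Event D ends at 9:19 AM + 100 min = 10:59 AM.

10:59 AM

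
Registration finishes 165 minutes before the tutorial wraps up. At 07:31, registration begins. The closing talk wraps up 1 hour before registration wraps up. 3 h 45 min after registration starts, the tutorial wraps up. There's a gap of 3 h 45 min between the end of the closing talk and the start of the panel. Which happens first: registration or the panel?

The tutorial ends at 07:31 + 225 min = 11:16.
Registration ends at 11:16 − 165 min = 08:31.
The closing talk ends at 08:31 − 60 min = 07:31.
The panel starts at 07:31 + 225 min = 11:16.
Registration starts at 07:31 and the panel starts at 11:16, so registration is first.

registration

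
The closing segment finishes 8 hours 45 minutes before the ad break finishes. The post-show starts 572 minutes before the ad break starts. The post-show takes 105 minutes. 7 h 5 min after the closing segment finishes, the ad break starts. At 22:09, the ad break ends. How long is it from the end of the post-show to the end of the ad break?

9 h 27 min

The closing segment ends at 22:09 − 525 min = 13:24.
The ad break starts at 13:24 + 425 min = 20:29.
The post-show starts at 20:29 − 572 min = 10:57.
The post-show ends at 10:57 + 105 min = 12:42.
From 12:42 to 22:09 is 9 h 27 min.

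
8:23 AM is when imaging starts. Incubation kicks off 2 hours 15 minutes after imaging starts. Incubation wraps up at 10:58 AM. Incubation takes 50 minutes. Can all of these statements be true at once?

Incubation starts at 8:23 AM + 135 min = 10:38 AM.
Incubation ends at 10:38 AM + 50 min = 11:28 AM.
But incubation is also said to end at 10:58 AM — a 30-minute conflict.

No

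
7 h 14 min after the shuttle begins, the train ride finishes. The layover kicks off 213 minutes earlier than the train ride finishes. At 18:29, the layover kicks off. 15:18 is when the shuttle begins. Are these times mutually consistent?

No

The train ride ends at 15:18 + 434 min = 22:32.
The layover starts at 22:32 − 213 min = 18:59.
But the layover is also said to start at 18:29 — a 30-minute conflict.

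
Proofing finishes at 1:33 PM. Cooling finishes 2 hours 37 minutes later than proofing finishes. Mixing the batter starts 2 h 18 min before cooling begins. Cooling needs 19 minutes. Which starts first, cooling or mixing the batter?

Cooling ends at 1:33 PM + 157 min = 4:10 PM.
Cooling starts at 4:10 PM − 19 min = 3:51 PM.
Mixing the batter starts at 3:51 PM − 138 min = 1:33 PM.
Cooling starts at 3:51 PM and mixing the batter starts at 1:33 PM, so mixing the batter is first.

mixing the batter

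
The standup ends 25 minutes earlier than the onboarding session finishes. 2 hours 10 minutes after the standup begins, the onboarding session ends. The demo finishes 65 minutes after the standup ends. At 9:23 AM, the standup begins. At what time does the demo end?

The onboarding session ends at 9:23 AM + 130 min = 11:33 AM.
The standup ends at 11:33 AM − 25 min = 11:08 AM.
The demo ends at 11:08 AM + 65 min = 12:13 PM.

12:13 PM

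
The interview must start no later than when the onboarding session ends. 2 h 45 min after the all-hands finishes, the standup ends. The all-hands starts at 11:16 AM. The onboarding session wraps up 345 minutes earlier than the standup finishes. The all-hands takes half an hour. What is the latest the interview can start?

The all-hands ends at 11:16 AM + 30 min = 11:46 AM.
The standup ends at 11:46 AM + 165 min = 2:31 PM.
The onboarding session ends at 2:31 PM − 345 min = 8:46 AM.
The interview is bounded by the onboarding session, so the latest it can start is 8:46 AM.

8:46 AM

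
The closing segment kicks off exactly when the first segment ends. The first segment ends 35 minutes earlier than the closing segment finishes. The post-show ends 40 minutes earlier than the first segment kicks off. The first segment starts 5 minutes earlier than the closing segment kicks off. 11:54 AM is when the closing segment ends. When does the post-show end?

The first segment ends at 11:54 AM − 35 min = 11:19 AM.
So the closing segment starts at 11:19 AM.
The first segment starts at 11:19 AM − 5 min = 11:14 AM.
The post-show ends at 11:14 AM − 40 min = 10:34 AM.

10:34 AM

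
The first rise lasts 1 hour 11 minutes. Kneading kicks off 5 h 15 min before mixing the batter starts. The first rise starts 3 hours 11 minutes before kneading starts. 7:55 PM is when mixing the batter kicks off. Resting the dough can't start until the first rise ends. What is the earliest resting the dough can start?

Kneading starts at 7:55 PM − 315 min = 2:40 PM.
The first rise starts at 2:40 PM − 191 min = 11:29 AM.
The first rise ends at 11:29 AM + 71 min = 12:40 PM.
Resting the dough is bounded by the first rise, so the earliest it can start is 12:40 PM.

12:40 PM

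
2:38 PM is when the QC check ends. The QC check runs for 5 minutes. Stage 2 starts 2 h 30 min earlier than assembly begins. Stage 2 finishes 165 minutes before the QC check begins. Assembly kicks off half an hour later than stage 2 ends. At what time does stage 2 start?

The QC check starts at 2:38 PM − 5 min = 2:33 PM.
Stage 2 ends at 2:33 PM − 165 min = 11:48 AM.
Assembly starts at 11:48 AM + 30 min = 12:18 PM.
Stage 2 starts at 12:18 PM − 150 min = 9:48 AM.

9:48 AM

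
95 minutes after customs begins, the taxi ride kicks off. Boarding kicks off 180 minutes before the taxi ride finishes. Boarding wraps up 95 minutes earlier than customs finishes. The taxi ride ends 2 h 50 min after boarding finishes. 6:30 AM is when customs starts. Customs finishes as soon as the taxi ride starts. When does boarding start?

6:20 AM

The taxi ride starts at 6:30 AM + 95 min = 8:05 AM.
So customs ends at 8:05 AM.
Boarding ends at 8:05 AM − 95 min = 6:30 AM.
The taxi ride ends at 6:30 AM + 170 min = 9:20 AM.
Boarding starts at 9:20 AM − 180 min = 6:20 AM.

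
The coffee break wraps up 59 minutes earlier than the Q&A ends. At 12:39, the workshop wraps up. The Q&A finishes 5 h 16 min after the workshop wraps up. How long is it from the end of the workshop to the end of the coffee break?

The Q&A ends at 12:39 + 316 min = 17:55.
The coffee break ends at 17:55 − 59 min = 16:56.
From 12:39 to 16:56 is 257 minutes.

257 minutes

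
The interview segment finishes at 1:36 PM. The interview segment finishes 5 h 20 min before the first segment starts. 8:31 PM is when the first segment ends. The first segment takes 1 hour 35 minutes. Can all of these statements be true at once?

Yes

The first segment starts at 8:31 PM − 95 min = 6:56 PM.
The interview segment ends at 6:56 PM − 320 min = 1:36 PM.
That matches the stated 1:36 PM, so the schedule is consistent.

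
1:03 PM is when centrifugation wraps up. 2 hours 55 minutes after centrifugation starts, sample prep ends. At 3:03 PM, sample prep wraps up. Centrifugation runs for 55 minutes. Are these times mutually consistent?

Yes

Centrifugation starts at 1:03 PM − 55 min = 12:08 PM.
Sample prep ends at 12:08 PM + 175 min = 3:03 PM.
That matches the stated 3:03 PM, so the schedule is consistent.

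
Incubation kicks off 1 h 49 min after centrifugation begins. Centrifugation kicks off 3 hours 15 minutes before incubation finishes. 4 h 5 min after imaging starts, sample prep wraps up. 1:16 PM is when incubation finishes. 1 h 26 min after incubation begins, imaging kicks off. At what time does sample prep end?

5:21 PM

Centrifugation starts at 1:16 PM − 195 min = 10:01 AM.
Incubation starts at 10:01 AM + 109 min = 11:50 AM.
Imaging starts at 11:50 AM + 86 min = 1:16 PM.
Sample prep ends at 1:16 PM + 245 min = 5:21 PM.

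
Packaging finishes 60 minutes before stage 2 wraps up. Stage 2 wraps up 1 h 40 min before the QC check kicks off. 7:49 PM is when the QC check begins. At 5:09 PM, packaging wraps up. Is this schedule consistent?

Stage 2 ends at 7:49 PM − 100 min = 6:09 PM.
Packaging ends at 6:09 PM − 60 min = 5:09 PM.
That matches the stated 5:09 PM, so the schedule is consistent.

Yes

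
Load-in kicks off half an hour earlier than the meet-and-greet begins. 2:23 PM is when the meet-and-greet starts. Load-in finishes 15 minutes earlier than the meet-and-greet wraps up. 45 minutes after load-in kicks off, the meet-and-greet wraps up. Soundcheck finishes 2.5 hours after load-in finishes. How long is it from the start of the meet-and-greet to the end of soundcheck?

Load-in starts at 2:23 PM − 30 min = 1:53 PM.
The meet-and-greet ends at 1:53 PM + 45 min = 2:38 PM.
Load-in ends at 2:38 PM − 15 min = 2:23 PM.
Soundcheck ends at 2:23 PM + 150 min = 4:53 PM.
From 2:23 PM to 4:53 PM is 2 h 30 min.

2 h 30 min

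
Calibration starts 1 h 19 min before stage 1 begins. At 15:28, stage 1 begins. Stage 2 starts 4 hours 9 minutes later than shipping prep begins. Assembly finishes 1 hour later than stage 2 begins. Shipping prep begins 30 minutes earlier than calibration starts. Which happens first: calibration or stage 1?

Calibration starts at 15:28 − 79 min = 14:09.
Calibration starts at 14:09 and stage 1 starts at 15:28, so calibration is first.

calibration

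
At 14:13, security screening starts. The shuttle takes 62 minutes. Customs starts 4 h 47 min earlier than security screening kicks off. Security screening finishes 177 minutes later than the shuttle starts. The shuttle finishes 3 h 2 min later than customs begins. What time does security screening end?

14:23

Customs starts at 14:13 − 287 min = 09:26.
The shuttle ends at 09:26 + 182 min = 12:28.
The shuttle starts at 12:28 − 62 min = 11:26.
Security screening ends at 11:26 + 177 min = 14:23.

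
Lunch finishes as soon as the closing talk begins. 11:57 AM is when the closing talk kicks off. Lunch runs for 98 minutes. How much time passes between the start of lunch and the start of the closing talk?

1 hour 38 minutes

Lunch ends at 11:57 AM.
Lunch starts at 11:57 AM − 98 min = 10:19 AM.
From 10:19 AM to 11:57 AM is 1 hour 38 minutes.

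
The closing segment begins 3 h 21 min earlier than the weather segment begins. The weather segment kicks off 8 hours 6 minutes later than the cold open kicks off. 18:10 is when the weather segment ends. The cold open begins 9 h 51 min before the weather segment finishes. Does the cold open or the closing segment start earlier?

The cold open starts at 18:10 − 591 min = 08:19.
The weather segment starts at 08:19 + 486 min = 16:25.
The closing segment starts at 16:25 − 201 min = 13:04.
The cold open starts at 08:19 and the closing segment starts at 13:04, so the cold open is first.

the cold open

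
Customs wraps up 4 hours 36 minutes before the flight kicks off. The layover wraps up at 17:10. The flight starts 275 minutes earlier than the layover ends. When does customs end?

07:59

The flight starts at 17:10 − 275 min = 12:35.
Customs ends at 12:35 − 276 min = 07:59.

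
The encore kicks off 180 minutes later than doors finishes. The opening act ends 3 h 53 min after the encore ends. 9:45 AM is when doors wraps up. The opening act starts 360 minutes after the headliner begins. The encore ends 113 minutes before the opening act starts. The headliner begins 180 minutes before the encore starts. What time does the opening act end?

5:45 PM

The encore starts at 9:45 AM + 180 min = 12:45 PM.
The headliner starts at 12:45 PM − 180 min = 9:45 AM.
The opening act starts at 9:45 AM + 360 min = 3:45 PM.
The encore ends at 3:45 PM − 113 min = 1:52 PM.
The opening act ends at 1:52 PM + 233 min = 5:45 PM.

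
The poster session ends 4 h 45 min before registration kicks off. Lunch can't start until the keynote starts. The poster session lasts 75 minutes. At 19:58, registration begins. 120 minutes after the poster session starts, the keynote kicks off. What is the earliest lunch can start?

15:58

The poster session ends at 19:58 − 285 min = 15:13.
The poster session starts at 15:13 − 75 min = 13:58.
The keynote starts at 13:58 + 120 min = 15:58.
Lunch is bounded by the keynote, so the earliest it can start is 15:58.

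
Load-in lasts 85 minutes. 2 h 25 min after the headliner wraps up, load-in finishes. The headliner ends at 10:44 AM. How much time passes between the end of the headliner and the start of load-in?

an hour

Load-in ends at 10:44 AM + 145 min = 1:09 PM.
Load-in starts at 1:09 PM − 85 min = 11:44 AM.
From 10:44 AM to 11:44 AM is an hour.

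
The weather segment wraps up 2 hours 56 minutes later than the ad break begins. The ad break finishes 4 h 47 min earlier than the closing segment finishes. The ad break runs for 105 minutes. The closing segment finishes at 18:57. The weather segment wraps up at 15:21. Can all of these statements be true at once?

The ad break ends at 18:57 − 287 min = 14:10.
The ad break starts at 14:10 − 105 min = 12:25.
The weather segment ends at 12:25 + 176 min = 15:21.
That matches the stated 15:21, so the schedule is consistent.

Yes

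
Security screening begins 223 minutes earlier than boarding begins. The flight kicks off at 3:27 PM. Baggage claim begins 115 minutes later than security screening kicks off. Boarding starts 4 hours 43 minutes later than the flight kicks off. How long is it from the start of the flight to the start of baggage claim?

175 minutes

Boarding starts at 3:27 PM + 283 min = 8:10 PM.
Security screening starts at 8:10 PM − 223 min = 4:27 PM.
Baggage claim starts at 4:27 PM + 115 min = 6:22 PM.
From 3:27 PM to 6:22 PM is 175 minutes.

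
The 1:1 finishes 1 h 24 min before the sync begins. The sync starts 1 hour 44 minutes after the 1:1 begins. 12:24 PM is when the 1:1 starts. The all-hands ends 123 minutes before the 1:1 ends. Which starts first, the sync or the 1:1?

The sync starts at 12:24 PM + 104 min = 2:08 PM.
The sync starts at 2:08 PM and the 1:1 starts at 12:24 PM, so the 1:1 is first.

the 1:1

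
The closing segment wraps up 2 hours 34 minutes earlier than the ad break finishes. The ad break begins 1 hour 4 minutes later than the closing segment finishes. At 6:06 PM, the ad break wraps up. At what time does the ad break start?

4:36 PM

The closing segment ends at 6:06 PM − 154 min = 3:32 PM.
The ad break starts at 3:32 PM + 64 min = 4:36 PM.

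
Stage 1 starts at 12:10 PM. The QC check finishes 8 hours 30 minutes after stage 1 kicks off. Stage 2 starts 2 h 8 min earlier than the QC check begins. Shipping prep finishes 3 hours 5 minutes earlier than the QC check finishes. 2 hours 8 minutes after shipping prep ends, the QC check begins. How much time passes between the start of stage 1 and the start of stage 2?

The QC check ends at 12:10 PM + 510 min = 8:40 PM.
Shipping prep ends at 8:40 PM − 185 min = 5:35 PM.
The QC check starts at 5:35 PM + 128 min = 7:43 PM.
Stage 2 starts at 7:43 PM − 128 min = 5:35 PM.
From 12:10 PM to 5:35 PM is 5 h 25 min.

5 h 25 min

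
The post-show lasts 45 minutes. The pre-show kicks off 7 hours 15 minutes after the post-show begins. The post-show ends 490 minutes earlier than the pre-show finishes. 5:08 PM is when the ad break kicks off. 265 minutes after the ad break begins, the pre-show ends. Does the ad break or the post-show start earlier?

the post-show

The pre-show ends at 5:08 PM + 265 min = 9:33 PM.
The post-show ends at 9:33 PM − 490 min = 1:23 PM.
The post-show starts at 1:23 PM − 45 min = 12:38 PM.
The ad break starts at 5:08 PM and the post-show starts at 12:38 PM, so the post-show is first.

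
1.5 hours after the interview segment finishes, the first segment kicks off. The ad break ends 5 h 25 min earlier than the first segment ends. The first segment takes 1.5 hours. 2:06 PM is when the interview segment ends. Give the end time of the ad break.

11:41 AM

The first segment starts at 2:06 PM + 90 min = 3:36 PM.
The first segment ends at 3:36 PM + 90 min = 5:06 PM.
The ad break ends at 5:06 PM − 325 min = 11:41 AM.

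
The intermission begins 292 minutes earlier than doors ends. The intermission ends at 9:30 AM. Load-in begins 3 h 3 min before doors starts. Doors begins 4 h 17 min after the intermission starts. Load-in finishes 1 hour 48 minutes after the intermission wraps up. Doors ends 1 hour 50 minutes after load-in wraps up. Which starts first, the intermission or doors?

the intermission

Load-in ends at 9:30 AM + 108 min = 11:18 AM.
Doors ends at 11:18 AM + 110 min = 1:08 PM.
The intermission starts at 1:08 PM − 292 min = 8:16 AM.
Doors starts at 8:16 AM + 257 min = 12:33 PM.
The intermission starts at 8:16 AM and doors starts at 12:33 PM, so the intermission is first.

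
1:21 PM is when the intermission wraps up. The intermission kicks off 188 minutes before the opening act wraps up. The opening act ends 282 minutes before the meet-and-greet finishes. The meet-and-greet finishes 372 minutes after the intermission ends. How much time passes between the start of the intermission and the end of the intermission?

98 minutes

The meet-and-greet ends at 1:21 PM + 372 min = 7:33 PM.
The opening act ends at 7:33 PM − 282 min = 2:51 PM.
The intermission starts at 2:51 PM − 188 min = 11:43 AM.
From 11:43 AM to 1:21 PM is 98 minutes.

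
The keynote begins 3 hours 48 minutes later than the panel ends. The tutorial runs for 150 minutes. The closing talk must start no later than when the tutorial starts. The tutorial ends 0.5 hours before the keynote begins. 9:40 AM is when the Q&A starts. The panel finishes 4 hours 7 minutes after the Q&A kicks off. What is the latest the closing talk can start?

2:35 PM

The panel ends at 9:40 AM + 247 min = 1:47 PM.
The keynote starts at 1:47 PM + 228 min = 5:35 PM.
The tutorial ends at 5:35 PM − 30 min = 5:05 PM.
The tutorial starts at 5:05 PM − 150 min = 2:35 PM.
The closing talk is bounded by the tutorial, so the latest it can start is 2:35 PM.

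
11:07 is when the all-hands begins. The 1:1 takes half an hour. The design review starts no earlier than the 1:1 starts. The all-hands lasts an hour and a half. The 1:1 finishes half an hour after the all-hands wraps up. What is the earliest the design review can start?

The all-hands ends at 11:07 + 90 min = 12:37.
The 1:1 ends at 12:37 + 30 min = 13:07.
The 1:1 starts at 13:07 − 30 min = 12:37.
The design review is bounded by the 1:1, so the earliest it can start is 12:37.

12:37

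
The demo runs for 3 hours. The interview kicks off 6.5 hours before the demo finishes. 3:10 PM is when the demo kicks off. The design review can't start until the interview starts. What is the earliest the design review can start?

The demo ends at 3:10 PM + 180 min = 6:10 PM.
The interview starts at 6:10 PM − 390 min = 11:40 AM.
The design review is bounded by the interview, so the earliest it can start is 11:40 AM.

11:40 AM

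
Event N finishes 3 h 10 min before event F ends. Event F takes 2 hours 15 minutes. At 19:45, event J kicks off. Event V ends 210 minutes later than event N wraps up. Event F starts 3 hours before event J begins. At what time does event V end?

Event F starts at 19:45 − 180 min = 16:45.
Event F ends at 16:45 + 135 min = 19:00.
Event N ends at 19:00 − 190 min = 15:50.
Event V ends at 15:50 + 210 min = 19:20.

19:20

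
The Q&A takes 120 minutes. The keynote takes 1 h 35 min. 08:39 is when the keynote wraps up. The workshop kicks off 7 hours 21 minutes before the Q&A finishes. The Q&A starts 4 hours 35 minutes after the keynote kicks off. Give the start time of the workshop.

06:18

The keynote starts at 08:39 − 95 min = 07:04.
The Q&A starts at 07:04 + 275 min = 11:39.
The Q&A ends at 11:39 + 120 min = 13:39.
The workshop starts at 13:39 − 441 min = 06:18.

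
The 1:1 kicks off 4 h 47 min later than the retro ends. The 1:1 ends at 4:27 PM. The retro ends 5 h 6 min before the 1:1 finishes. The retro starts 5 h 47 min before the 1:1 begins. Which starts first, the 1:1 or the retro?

The retro ends at 4:27 PM − 306 min = 11:21 AM.
The 1:1 starts at 11:21 AM + 287 min = 4:08 PM.
The retro starts at 4:08 PM − 347 min = 10:21 AM.
The 1:1 starts at 4:08 PM and the retro starts at 10:21 AM, so the retro is first.

the retro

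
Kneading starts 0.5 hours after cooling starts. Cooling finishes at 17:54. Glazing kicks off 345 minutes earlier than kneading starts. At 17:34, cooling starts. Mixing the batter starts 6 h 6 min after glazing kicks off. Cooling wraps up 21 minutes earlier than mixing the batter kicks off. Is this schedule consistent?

No

Kneading starts at 17:34 + 30 min = 18:04.
Glazing starts at 18:04 − 345 min = 12:19.
Mixing the batter starts at 12:19 + 366 min = 18:25.
Cooling ends at 18:25 − 21 min = 18:04.
But cooling is also said to end at 17:54 — a 10-minute conflict.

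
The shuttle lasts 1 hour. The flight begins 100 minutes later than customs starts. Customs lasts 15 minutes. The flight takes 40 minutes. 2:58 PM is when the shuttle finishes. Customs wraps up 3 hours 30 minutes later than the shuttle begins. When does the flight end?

The shuttle starts at 2:58 PM − 60 min = 1:58 PM.
Customs ends at 1:58 PM + 210 min = 5:28 PM.
Customs starts at 5:28 PM − 15 min = 5:13 PM.
The flight starts at 5:13 PM + 100 min = 6:53 PM.
The flight ends at 6:53 PM + 40 min = 7:33 PM.

7:33 PM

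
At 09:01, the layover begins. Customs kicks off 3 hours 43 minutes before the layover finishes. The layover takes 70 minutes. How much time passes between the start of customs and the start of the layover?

153 minutes

The layover ends at 09:01 + 70 min = 10:11.
Customs starts at 10:11 − 223 min = 06:28.
From 06:28 to 09:01 is 153 minutes.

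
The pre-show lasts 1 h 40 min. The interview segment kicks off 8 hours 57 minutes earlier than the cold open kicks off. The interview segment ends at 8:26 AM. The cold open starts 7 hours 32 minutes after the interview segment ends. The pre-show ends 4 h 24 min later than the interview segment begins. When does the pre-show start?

9:45 AM

The cold open starts at 8:26 AM + 452 min = 3:58 PM.
The interview segment starts at 3:58 PM − 537 min = 7:01 AM.
The pre-show ends at 7:01 AM + 264 min = 11:25 AM.
The pre-show starts at 11:25 AM − 100 min = 9:45 AM.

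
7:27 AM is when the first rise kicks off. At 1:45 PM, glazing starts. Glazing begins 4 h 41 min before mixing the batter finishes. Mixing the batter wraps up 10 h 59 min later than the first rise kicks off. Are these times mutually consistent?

Yes

Mixing the batter ends at 7:27 AM + 659 min = 6:26 PM.
Glazing starts at 6:26 PM − 281 min = 1:45 PM.
That matches the stated 1:45 PM, so the schedule is consistent.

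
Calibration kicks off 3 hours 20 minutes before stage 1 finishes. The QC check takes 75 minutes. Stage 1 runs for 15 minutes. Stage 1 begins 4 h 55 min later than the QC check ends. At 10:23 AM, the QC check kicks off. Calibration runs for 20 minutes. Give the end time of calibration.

The QC check ends at 10:23 AM + 75 min = 11:38 AM.
Stage 1 starts at 11:38 AM + 295 min = 4:33 PM.
Stage 1 ends at 4:33 PM + 15 min = 4:48 PM.
Calibration starts at 4:48 PM − 200 min = 1:28 PM.
Calibration ends at 1:28 PM + 20 min = 1:48 PM.

1:48 PM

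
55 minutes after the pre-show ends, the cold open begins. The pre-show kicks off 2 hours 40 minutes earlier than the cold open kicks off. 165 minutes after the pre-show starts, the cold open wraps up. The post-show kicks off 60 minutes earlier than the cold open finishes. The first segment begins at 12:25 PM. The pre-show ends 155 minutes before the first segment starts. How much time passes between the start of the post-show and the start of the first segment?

2 hours 35 minutes

The pre-show ends at 12:25 PM − 155 min = 9:50 AM.
The cold open starts at 9:50 AM + 55 min = 10:45 AM.
The pre-show starts at 10:45 AM − 160 min = 8:05 AM.
The cold open ends at 8:05 AM + 165 min = 10:50 AM.
The post-show starts at 10:50 AM − 60 min = 9:50 AM.
From 9:50 AM to 12:25 PM is 2 hours 35 minutes.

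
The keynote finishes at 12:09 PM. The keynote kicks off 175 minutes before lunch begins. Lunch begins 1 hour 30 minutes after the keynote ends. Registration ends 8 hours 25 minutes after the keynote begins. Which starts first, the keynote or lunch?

Lunch starts at 12:09 PM + 90 min = 1:39 PM.
The keynote starts at 1:39 PM − 175 min = 10:44 AM.
The keynote starts at 10:44 AM and lunch starts at 1:39 PM, so the keynote is first.

the keynote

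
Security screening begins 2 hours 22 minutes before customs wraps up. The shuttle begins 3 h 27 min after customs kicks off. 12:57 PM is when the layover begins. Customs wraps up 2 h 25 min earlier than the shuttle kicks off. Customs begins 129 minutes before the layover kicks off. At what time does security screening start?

9:28 AM

Customs starts at 12:57 PM − 129 min = 10:48 AM.
The shuttle starts at 10:48 AM + 207 min = 2:15 PM.
Customs ends at 2:15 PM − 145 min = 11:50 AM.
Security screening starts at 11:50 AM − 142 min = 9:28 AM.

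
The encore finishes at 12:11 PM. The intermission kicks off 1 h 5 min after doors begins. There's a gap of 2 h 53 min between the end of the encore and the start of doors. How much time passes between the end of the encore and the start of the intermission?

238 minutes

Doors starts at 12:11 PM + 173 min = 3:04 PM.
The intermission starts at 3:04 PM + 65 min = 4:09 PM.
From 12:11 PM to 4:09 PM is 238 minutes.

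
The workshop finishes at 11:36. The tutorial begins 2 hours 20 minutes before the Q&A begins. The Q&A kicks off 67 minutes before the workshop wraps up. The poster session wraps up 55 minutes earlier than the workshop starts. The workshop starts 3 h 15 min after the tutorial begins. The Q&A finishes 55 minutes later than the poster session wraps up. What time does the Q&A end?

11:24

The Q&A starts at 11:36 − 67 min = 10:29.
The tutorial starts at 10:29 − 140 min = 08:09.
The workshop starts at 08:09 + 195 min = 11:24.
The poster session ends at 11:24 − 55 min = 10:29.
The Q&A ends at 10:29 + 55 min = 11:24.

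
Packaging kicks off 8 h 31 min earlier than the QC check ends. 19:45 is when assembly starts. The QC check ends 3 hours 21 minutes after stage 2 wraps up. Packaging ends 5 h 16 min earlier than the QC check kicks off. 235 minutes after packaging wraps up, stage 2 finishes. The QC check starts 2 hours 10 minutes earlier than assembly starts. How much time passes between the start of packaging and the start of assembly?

8 h 41 min

The QC check starts at 19:45 − 130 min = 17:35.
Packaging ends at 17:35 − 316 min = 12:19.
Stage 2 ends at 12:19 + 235 min = 16:14.
The QC check ends at 16:14 + 201 min = 19:35.
Packaging starts at 19:35 − 511 min = 11:04.
From 11:04 to 19:45 is 8 h 41 min.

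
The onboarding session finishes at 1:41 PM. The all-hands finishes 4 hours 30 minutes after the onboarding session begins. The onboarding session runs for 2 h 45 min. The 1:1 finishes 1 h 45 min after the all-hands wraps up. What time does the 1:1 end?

5:11 PM

The onboarding session starts at 1:41 PM − 165 min = 10:56 AM.
The all-hands ends at 10:56 AM + 270 min = 3:26 PM.
The 1:1 ends at 3:26 PM + 105 min = 5:11 PM.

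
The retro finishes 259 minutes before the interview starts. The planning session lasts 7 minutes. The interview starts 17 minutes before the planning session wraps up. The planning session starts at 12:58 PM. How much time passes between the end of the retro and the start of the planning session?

269 minutes

The planning session ends at 12:58 PM + 7 min = 1:05 PM.
The interview starts at 1:05 PM − 17 min = 12:48 PM.
The retro ends at 12:48 PM − 259 min = 8:29 AM.
From 8:29 AM to 12:58 PM is 269 minutes.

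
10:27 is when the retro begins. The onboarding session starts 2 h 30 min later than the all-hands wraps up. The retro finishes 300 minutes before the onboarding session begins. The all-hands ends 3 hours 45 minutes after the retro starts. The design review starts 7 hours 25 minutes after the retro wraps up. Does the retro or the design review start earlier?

the retro

The all-hands ends at 10:27 + 225 min = 14:12.
The onboarding session starts at 14:12 + 150 min = 16:42.
The retro ends at 16:42 − 300 min = 11:42.
The design review starts at 11:42 + 445 min = 19:07.
The retro starts at 10:27 and the design review starts at 19:07, so the retro is first.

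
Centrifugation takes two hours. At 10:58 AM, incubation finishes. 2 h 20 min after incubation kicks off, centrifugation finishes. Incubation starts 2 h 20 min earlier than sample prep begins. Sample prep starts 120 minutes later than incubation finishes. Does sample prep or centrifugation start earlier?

Sample prep starts at 10:58 AM + 120 min = 12:58 PM.
Incubation starts at 12:58 PM − 140 min = 10:38 AM.
Centrifugation ends at 10:38 AM + 140 min = 12:58 PM.
Centrifugation starts at 12:58 PM − 120 min = 10:58 AM.
Sample prep starts at 12:58 PM and centrifugation starts at 10:58 AM, so centrifugation is first.

centrifugation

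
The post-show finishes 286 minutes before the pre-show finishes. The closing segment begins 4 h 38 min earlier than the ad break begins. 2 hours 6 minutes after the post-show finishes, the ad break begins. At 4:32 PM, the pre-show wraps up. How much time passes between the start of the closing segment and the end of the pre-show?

7 hours 18 minutes

The post-show ends at 4:32 PM − 286 min = 11:46 AM.
The ad break starts at 11:46 AM + 126 min = 1:52 PM.
The closing segment starts at 1:52 PM − 278 min = 9:14 AM.
From 9:14 AM to 4:32 PM is 7 hours 18 minutes.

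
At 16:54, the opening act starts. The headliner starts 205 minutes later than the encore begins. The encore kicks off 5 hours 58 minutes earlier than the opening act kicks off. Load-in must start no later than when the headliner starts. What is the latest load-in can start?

The encore starts at 16:54 − 358 min = 10:56.
The headliner starts at 10:56 + 205 min = 14:21.
Load-in is bounded by the headliner, so the latest it can start is 14:21.

14:21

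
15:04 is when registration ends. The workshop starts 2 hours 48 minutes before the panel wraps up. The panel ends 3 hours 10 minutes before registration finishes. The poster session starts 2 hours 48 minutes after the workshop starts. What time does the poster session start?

11:54

The panel ends at 15:04 − 190 min = 11:54.
The workshop starts at 11:54 − 168 min = 09:06.
The poster session starts at 09:06 + 168 min = 11:54.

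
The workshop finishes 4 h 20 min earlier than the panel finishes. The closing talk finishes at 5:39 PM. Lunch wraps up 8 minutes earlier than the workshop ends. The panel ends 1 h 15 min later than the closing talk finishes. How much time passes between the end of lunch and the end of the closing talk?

The panel ends at 5:39 PM + 75 min = 6:54 PM.
The workshop ends at 6:54 PM − 260 min = 2:34 PM.
Lunch ends at 2:34 PM − 8 min = 2:26 PM.
From 2:26 PM to 5:39 PM is 193 minutes.

193 minutes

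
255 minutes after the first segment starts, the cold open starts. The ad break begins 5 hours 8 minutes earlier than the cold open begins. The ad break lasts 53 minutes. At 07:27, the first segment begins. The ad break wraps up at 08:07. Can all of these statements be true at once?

The cold open starts at 07:27 + 255 min = 11:42.
The ad break starts at 11:42 − 308 min = 06:34.
The ad break ends at 06:34 + 53 min = 07:27.
But the ad break is also said to end at 08:07 — a 40-minute conflict.

No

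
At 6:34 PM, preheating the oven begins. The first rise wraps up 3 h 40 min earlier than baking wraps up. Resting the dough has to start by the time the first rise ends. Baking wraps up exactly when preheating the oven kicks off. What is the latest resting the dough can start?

2:54 PM

Baking ends at 6:34 PM.
The first rise ends at 6:34 PM − 220 min = 2:54 PM.
Resting the dough is bounded by the first rise, so the latest it can start is 2:54 PM.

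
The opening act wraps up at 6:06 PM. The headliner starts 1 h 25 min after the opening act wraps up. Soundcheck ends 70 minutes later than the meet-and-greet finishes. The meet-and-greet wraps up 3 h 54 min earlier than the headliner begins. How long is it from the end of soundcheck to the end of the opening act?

The headliner starts at 6:06 PM + 85 min = 7:31 PM.
The meet-and-greet ends at 7:31 PM − 234 min = 3:37 PM.
Soundcheck ends at 3:37 PM + 70 min = 4:47 PM.
From 4:47 PM to 6:06 PM is 1 h 19 min.

1 h 19 min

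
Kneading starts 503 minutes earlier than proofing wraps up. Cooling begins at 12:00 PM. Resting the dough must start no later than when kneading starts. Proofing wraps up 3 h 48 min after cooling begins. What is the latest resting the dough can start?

7:25 AM

Proofing ends at 12:00 PM + 228 min = 3:48 PM.
Kneading starts at 3:48 PM − 503 min = 7:25 AM.
Resting the dough is bounded by kneading, so the latest it can start is 7:25 AM.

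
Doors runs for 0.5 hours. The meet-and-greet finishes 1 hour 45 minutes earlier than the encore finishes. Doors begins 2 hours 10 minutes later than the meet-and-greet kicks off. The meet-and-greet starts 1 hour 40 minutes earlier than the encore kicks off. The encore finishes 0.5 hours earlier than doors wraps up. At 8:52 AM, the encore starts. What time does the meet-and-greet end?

7:37 AM

The meet-and-greet starts at 8:52 AM − 100 min = 7:12 AM.
Doors starts at 7:12 AM + 130 min = 9:22 AM.
Doors ends at 9:22 AM + 30 min = 9:52 AM.
The encore ends at 9:52 AM − 30 min = 9:22 AM.
The meet-and-greet ends at 9:22 AM − 105 min = 7:37 AM.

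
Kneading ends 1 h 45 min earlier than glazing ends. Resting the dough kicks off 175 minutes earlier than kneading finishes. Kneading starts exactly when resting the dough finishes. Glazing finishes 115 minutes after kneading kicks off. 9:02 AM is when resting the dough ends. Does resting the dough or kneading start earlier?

resting the dough

Kneading starts at 9:02 AM.
Glazing ends at 9:02 AM + 115 min = 10:57 AM.
Kneading ends at 10:57 AM − 105 min = 9:12 AM.
Resting the dough starts at 9:12 AM − 175 min = 6:17 AM.
Resting the dough starts at 6:17 AM and kneading starts at 9:02 AM, so resting the dough is first.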